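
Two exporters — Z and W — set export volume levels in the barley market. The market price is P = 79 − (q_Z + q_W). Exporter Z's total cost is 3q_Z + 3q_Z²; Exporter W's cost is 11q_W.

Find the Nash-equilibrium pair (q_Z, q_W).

Exporter Z's profit: π = q_Z(79 − (q_Z + q_W)) − 3q_Z − 3q_Z².
∂π/∂q_Z = 76 − 8q_Z − q_W = 0, so q_Z = 9.5 − 0.125q_W.
For W: ∂π/∂q_W = 68 − 2q_W − q_Z = 0 ⇒ q_W = 34 − 0.5q_Z.
Solving the two reaction functions simultaneously: (1 − (−0.125)(−0.5))q_Z = 9.5 − 0.125·34, so 0.9375q_Z = 5.25 and q_Z = 5.6.
Then q_W = 34 − 0.5·5.6 = 31.2.

5.6, 31.2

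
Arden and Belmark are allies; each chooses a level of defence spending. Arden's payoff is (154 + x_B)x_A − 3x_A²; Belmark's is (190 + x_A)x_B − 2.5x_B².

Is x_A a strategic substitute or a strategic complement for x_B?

strategic complements

Expanding Arden's payoff: 154x_A + x_Bx_A − 3x_A².
∂π/∂x_A = 154 + x_B − 6x_A = 0, so x_A = 77/3 + (1/6)x_B.
The best-response slope dx_A/dx_B = 1/6 > 0: the reaction function is upward-sloping, so the choices are strategic complements.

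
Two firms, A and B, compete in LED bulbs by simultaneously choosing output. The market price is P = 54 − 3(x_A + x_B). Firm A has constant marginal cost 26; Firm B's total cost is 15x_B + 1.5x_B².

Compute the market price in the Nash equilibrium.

35

Firm A's profit: π = x_A(54 − 3(x_A + x_B)) − 26x_A.
∂π/∂x_A = 28 − 6x_A − 3x_B = 0, so x_A = 14/3 − 0.5x_B.
For B: ∂π/∂x_B = 39 − 9x_B − 3x_A = 0 ⇒ x_B = 13/3 − (1/3)x_A.
Solving the two reaction functions simultaneously: (1 − (−0.5)(−1/3))x_A = 14/3 − 0.5·(13/3), so (5/6)x_A = 2.5 and x_A = 3.
Then x_B = 13/3 − (1/3)·3 = 10/3.
Equilibrium price: P = 54 − 3·(19/3) = 35.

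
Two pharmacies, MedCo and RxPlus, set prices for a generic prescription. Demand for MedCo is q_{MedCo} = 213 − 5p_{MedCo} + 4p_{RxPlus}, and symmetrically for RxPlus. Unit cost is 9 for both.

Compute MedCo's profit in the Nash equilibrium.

MedCo's profit: π = (p_{MedCo} − 9)(213 − 5p_{MedCo} + 4p_{RxPlus}).
∂π/∂p_{MedCo} = 258 − 10p_{MedCo} + 4p_{RxPlus} = 0 ⇒ p_{MedCo} = 25.8 + 0.4p_{RxPlus}.
Setting p_{MedCo} = p_{RxPlus} in the reaction function: p_{MedCo} = 25.8 + 0.4p_{MedCo}, so p_{MedCo} = 25.8 / 0.6 = 43.
q_{MedCo} = 213 − 5·43 + 4·43 = 170.
Profit = (43 − 9)·170 = 5780.

5780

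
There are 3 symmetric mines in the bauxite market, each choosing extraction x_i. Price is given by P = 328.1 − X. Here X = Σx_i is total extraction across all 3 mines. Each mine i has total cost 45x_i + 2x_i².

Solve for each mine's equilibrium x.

35.3875

A representative mine's profit is π_i = x_i(328.1 − X) − 45x_i − 2x_i², with X = x_i + Σ_{j≠i} x_j.
First-order condition: 283.1 − 6x_i − Σ_{j≠i} x_j = 0.
Imposing symmetry (x_j = x for all j) turns Σ_{j≠i} x_j into 2x, so 283.1 = 8x and x = 35.3875.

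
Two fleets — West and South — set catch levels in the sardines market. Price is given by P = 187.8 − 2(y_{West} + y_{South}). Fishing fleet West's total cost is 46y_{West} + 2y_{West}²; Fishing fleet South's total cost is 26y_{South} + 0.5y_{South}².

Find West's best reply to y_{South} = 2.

Fishing fleet West's profit: π = y_{West}(187.8 − 2(y_{West} + y_{South})) − 46y_{West} − 2y_{West}².
∂π/∂y_{West} = 141.8 − 8y_{West} − 2y_{South} = 0, so y_{West} = 17.725 − 0.25y_{South}.
At y_{South} = 2: y_{West} = 17.725 − 0.25·2 = 17.225.

17.225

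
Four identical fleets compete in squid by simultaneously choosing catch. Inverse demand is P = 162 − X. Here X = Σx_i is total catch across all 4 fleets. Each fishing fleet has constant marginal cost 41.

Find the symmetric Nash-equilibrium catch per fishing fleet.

A representative fishing fleet's profit is π_i = x_i(162 − X) − 41x_i, with X = x_i + Σ_{j≠i} x_j.
First-order condition: 121 − 2x_i − Σ_{j≠i} x_j = 0.
With identical fishing fleets, set every x_j = x: then 121 − 2x − 3x = 0, i.e. x = 121/5 = 24.2.

24.2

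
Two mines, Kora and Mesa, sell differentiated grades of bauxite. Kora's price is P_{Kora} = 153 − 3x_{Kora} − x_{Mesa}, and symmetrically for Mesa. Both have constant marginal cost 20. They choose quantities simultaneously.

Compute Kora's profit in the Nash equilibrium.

1083

Mine Kora's profit: π = x_{Kora}(153 − 3x_{Kora} − x_{Mesa}) − 20x_{Kora}.
∂π/∂x_{Kora} = 133 − 6x_{Kora} − x_{Mesa} = 0 ⇒ x_{Kora} = 133/6 − (1/6)x_{Mesa}.
By symmetry x_{Mesa} = x_{Kora}; substituting into the reaction function, (7/6)x_{Kora} = 133/6 and x_{Kora} = 19.
P_{Kora} = 153 − 3·19 − 19 = 77.
Profit = (77 − 20)·19 = 1083.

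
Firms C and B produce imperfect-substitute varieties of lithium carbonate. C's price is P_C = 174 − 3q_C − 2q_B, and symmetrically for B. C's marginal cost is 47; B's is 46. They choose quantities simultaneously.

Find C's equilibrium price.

Firm C's profit: π = q_C(174 − 3q_C − 2q_B) − 47q_C.
∂π/∂q_C = 127 − 6q_C − 2q_B = 0 ⇒ q_C = 127/6 − (1/3)q_B.
Similarly q_B = 64/3 − (1/3)q_C.
Plugging q_B into C's best response: q_C = 127/6 − (1/3)(64/3 − (1/3)q_C) ⇒ (8/9)q_C = 253/18, so q_C = 15.8125.
Then q_B = 64/3 − (1/3)·15.8125 = 16.0625.
P_C = 174 − 3·15.8125 − 2·16.0625 = 94.4375.

94.4375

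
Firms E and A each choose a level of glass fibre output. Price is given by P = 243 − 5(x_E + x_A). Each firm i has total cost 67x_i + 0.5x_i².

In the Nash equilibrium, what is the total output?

22

Firm E's profit: π = x_E(243 − 5(x_E + x_A)) − 67x_E − 0.5x_E².
∂π/∂x_E = 176 − 11x_E − 5x_A = 0, so x_E = 16 − (5/11)x_A.
Setting x_E = x_A in the reaction function: x_E = 16 − (5/11)x_E, so x_E = 16 / (16/11) = 11.
Total output: 11 + 11 = 22.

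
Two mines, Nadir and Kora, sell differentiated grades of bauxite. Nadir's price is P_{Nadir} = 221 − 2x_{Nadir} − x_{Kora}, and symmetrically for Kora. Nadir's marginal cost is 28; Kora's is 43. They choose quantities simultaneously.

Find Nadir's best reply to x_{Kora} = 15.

Mine Nadir's profit: π = x_{Nadir}(221 − 2x_{Nadir} − x_{Kora}) − 28x_{Nadir}.
∂π/∂x_{Nadir} = 193 − 4x_{Nadir} − x_{Kora} = 0 ⇒ x_{Nadir} = 48.25 − 0.25x_{Kora}.
At x_{Kora} = 15: x_{Nadir} = 48.25 − 0.25·15 = 44.5.

44.5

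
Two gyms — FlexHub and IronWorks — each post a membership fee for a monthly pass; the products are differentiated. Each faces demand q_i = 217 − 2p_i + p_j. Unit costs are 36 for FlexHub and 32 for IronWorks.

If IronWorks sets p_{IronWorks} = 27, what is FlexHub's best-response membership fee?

79

FlexHub's profit: π = (p_{FlexHub} − 36)(217 − 2p_{FlexHub} + p_{IronWorks}).
∂π/∂p_{FlexHub} = 289 − 4p_{FlexHub} + p_{IronWorks} = 0 ⇒ p_{FlexHub} = 72.25 + 0.25p_{IronWorks}.
At p_{IronWorks} = 27: p_{FlexHub} = 72.25 + 0.25·27 = 79.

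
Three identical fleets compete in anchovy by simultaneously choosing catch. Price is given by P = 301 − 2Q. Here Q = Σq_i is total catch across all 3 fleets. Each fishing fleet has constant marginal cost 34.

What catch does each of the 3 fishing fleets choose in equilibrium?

33.375

A representative fishing fleet's profit is π_i = q_i(301 − 2Q) − 34q_i, with Q = q_i + Σ_{j≠i} q_j.
First-order condition: 267 − 4q_i − 2Σ_{j≠i} q_j = 0.
In a symmetric equilibrium every fishing fleet chooses the same q, so Σ_{j≠i} q_j = 2q. The condition becomes 267 − 8q = 0, giving q = 267/8 = 33.375.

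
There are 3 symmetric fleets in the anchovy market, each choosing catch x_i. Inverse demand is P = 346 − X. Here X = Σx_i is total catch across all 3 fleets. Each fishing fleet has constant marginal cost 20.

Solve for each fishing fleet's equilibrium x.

81.5

A representative fishing fleet's profit is π_i = x_i(346 − X) − 20x_i, with X = x_i + Σ_{j≠i} x_j.
First-order condition: 326 − 2x_i − Σ_{j≠i} x_j = 0.
Imposing symmetry (x_j = x for all j) turns Σ_{j≠i} x_j into 2x, so 326 = 4x and x = 81.5.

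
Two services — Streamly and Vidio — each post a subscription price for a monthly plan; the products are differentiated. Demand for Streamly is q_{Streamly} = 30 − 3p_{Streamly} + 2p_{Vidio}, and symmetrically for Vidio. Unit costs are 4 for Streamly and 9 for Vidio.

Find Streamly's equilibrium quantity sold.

22.3125

Streamly's profit: π = (p_{Streamly} − 4)(30 − 3p_{Streamly} + 2p_{Vidio}).
∂π/∂p_{Streamly} = 42 − 6p_{Streamly} + 2p_{Vidio} = 0 ⇒ p_{Streamly} = 7 + (1/3)p_{Vidio}.
Similarly p_{Vidio} = 9.5 + (1/3)p_{Streamly}.
Solving the two reaction functions simultaneously: (1 − (1/3)(1/3))p_{Streamly} = 7 + (1/3)·9.5, so (8/9)p_{Streamly} = 61/6 and p_{Streamly} = 11.4375.
Then p_{Vidio} = 9.5 + (1/3)·11.4375 = 13.3125.
q_{Streamly} = 30 − 3·11.4375 + 2·13.3125 = 22.3125.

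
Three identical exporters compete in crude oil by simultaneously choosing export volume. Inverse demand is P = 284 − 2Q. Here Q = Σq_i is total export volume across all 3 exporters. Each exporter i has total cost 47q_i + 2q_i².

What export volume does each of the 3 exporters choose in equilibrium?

A representative exporter's profit is π_i = q_i(284 − 2Q) − 47q_i − 2q_i², with Q = q_i + Σ_{j≠i} q_j.
First-order condition: 237 − 8q_i − 2Σ_{j≠i} q_j = 0.
In a symmetric equilibrium every exporter chooses the same q, so Σ_{j≠i} q_j = 2q. The condition becomes 237 − 12q = 0, giving q = 237/12 = 19.75.

19.75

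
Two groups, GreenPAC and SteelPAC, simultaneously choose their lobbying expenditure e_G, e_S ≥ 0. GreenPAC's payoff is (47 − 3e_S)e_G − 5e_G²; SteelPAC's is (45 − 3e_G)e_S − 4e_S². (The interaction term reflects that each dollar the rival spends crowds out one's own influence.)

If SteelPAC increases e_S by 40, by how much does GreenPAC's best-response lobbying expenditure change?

-12

Expanding GreenPAC's payoff: 47e_G − 3e_Se_G − 5e_G².
∂π/∂e_G = 47 − 3e_S − 10e_G = 0, so e_G = 4.7 − 0.3e_S.
The reaction-function slope is −0.3, so a 40-unit rise in e_S moves e_G by −0.3 × 40 = −12. GreenPAC's best response falls — the actions are strategic substitutes.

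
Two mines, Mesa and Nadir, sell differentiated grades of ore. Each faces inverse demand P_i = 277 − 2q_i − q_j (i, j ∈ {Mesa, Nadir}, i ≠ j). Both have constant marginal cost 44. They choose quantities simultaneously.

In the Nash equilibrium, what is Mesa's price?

137.2

Mine Mesa's profit: π = q_{Mesa}(277 − 2q_{Mesa} − q_{Nadir}) − 44q_{Mesa}.
∂π/∂q_{Mesa} = 233 − 4q_{Mesa} − q_{Nadir} = 0 ⇒ q_{Mesa} = 58.25 − 0.25q_{Nadir}.
By symmetry q_{Nadir} = q_{Mesa}; substituting into the reaction function, 1.25q_{Mesa} = 58.25 and q_{Mesa} = 46.6.
P_{Mesa} = 277 − 2·46.6 − 46.6 = 137.2.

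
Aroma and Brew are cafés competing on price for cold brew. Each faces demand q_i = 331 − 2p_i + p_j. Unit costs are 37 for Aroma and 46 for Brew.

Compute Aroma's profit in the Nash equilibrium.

19681.28

Aroma's profit: π = (p_{Aroma} − 37)(331 − 2p_{Aroma} + p_{Brew}).
∂π/∂p_{Aroma} = 405 − 4p_{Aroma} + p_{Brew} = 0 ⇒ p_{Aroma} = 101.25 + 0.25p_{Brew}.
Similarly p_{Brew} = 105.75 + 0.25p_{Aroma}.
Substituting the second reaction function into the first: p_{Aroma} = 101.25 + 0.25(105.75 + 0.25p_{Aroma}), which gives 0.9375p_{Aroma} = 127.6875 ⇒ p_{Aroma} = 136.2.
Then p_{Brew} = 105.75 + 0.25·136.2 = 139.8.
q_{Aroma} = 331 − 2·136.2 + 139.8 = 198.4.
Profit = (136.2 − 37)·198.4 = 19681.28.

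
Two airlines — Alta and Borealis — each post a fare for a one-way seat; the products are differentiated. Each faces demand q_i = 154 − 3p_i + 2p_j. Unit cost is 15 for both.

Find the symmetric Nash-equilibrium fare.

Alta's profit: π = (p_{Alta} − 15)(154 − 3p_{Alta} + 2p_{Borealis}).
∂π/∂p_{Alta} = 199 − 6p_{Alta} + 2p_{Borealis} = 0 ⇒ p_{Alta} = 199/6 + (1/3)p_{Borealis}.
By symmetry p_{Borealis} = p_{Alta}; substituting into the reaction function, (2/3)p_{Alta} = 199/6 and p_{Alta} = 49.75.

49.75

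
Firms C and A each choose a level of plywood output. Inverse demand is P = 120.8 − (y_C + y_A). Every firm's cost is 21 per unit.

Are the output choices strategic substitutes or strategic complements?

strategic substitutes

Firm C's profit: π = y_C(120.8 − (y_C + y_A)) − 21y_C.
∂π/∂y_C = 99.8 − 2y_C − y_A = 0, so y_C = 49.9 − 0.5y_A.
The best-response slope dy_C/dy_A = −0.5 < 0: the reaction function is downward-sloping, so the choices are strategic substitutes.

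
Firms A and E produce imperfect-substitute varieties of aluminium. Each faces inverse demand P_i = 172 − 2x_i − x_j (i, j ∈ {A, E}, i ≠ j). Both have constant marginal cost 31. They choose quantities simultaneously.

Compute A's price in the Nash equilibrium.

Firm A's profit: π = x_A(172 − 2x_A − x_E) − 31x_A.
∂π/∂x_A = 141 − 4x_A − x_E = 0 ⇒ x_A = 35.25 − 0.25x_E.
By symmetry x_E = x_A; substituting into the reaction function, 1.25x_A = 35.25 and x_A = 28.2.
P_A = 172 − 2·28.2 − 28.2 = 87.4.

87.4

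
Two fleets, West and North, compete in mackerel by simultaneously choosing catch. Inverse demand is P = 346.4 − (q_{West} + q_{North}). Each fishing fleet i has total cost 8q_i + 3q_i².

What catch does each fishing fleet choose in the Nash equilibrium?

Fishing fleet West's profit: π = q_{West}(346.4 − (q_{West} + q_{North})) − 8q_{West} − 3q_{West}².
∂π/∂q_{West} = 338.4 − 8q_{West} − q_{North} = 0, so q_{West} = 42.3 − 0.125q_{North}.
By symmetry q_{North} = q_{West}; substituting into the reaction function, 1.125q_{West} = 42.3 and q_{West} = 37.6.

37.6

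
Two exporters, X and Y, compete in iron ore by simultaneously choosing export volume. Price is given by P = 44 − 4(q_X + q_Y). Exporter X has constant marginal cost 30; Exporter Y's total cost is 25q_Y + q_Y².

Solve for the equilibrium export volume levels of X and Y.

1, 1.5

Exporter X's profit: π = q_X(44 − 4(q_X + q_Y)) − 30q_X.
∂π/∂q_X = 14 − 8q_X − 4q_Y = 0, so q_X = 1.75 − 0.5q_Y.
For Y: ∂π/∂q_Y = 19 − 10q_Y − 4q_X = 0 ⇒ q_Y = 1.9 − 0.4q_X.
Solving the two reaction functions simultaneously: (1 − (−0.5)(−0.4))q_X = 1.75 − 0.5·1.9, so 0.8q_X = 0.8 and q_X = 1.
Then q_Y = 1.9 − 0.4·1 = 1.5.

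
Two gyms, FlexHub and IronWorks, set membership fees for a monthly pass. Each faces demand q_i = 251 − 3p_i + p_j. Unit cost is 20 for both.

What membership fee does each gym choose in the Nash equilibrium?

FlexHub's profit: π = (p_{FlexHub} − 20)(251 − 3p_{FlexHub} + p_{IronWorks}).
∂π/∂p_{FlexHub} = 311 − 6p_{FlexHub} + p_{IronWorks} = 0 ⇒ p_{FlexHub} = 311/6 + (1/6)p_{IronWorks}.
The game is symmetric, so in equilibrium p_{IronWorks} = p_{FlexHub}: the reaction function gives (5/6)p_{FlexHub} = 311/6, hence p_{FlexHub} = 62.2.

62.2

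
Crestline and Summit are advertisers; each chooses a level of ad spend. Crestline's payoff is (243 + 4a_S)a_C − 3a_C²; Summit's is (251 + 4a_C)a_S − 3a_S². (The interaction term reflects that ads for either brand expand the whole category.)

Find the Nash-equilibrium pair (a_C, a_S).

123.1, 123.9

Expanding Crestline's payoff: 243a_C + 4a_Sa_C − 3a_C².
∂π/∂a_C = 243 + 4a_S − 6a_C = 0, so a_C = 40.5 + (2/3)a_S.
Likewise for Summit: a_S = 251/6 + (2/3)a_C.
Plugging a_S into Crestline's best response: a_C = 40.5 + (2/3)(251/6 + (2/3)a_C) ⇒ (5/9)a_C = 1231/18, so a_C = 123.1.
Then a_S = 251/6 + (2/3)·123.1 = 123.9.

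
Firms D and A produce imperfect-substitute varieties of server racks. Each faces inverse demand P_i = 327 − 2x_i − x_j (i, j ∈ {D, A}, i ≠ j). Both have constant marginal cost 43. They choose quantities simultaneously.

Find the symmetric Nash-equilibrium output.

Firm D's profit: π = x_D(327 − 2x_D − x_A) − 43x_D.
∂π/∂x_D = 284 − 4x_D − x_A = 0 ⇒ x_D = 71 − 0.25x_A.
The game is symmetric, so in equilibrium x_A = x_D: the reaction function gives 1.25x_D = 71, hence x_D = 56.8.

56.8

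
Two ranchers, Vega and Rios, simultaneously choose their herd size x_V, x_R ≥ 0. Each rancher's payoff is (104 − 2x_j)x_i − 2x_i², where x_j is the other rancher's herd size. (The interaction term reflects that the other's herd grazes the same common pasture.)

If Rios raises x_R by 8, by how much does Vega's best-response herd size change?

-4

Vega's payoff is (104 − 2x_R)x_V − 2x_V².
∂π/∂x_V = 104 − 2x_R − 4x_V = 0, so x_V = 26 − 0.5x_R.
The reaction-function slope is −0.5, so an 8-unit rise in x_R moves x_V by −0.5 × 8 = −4. Vega's best response falls — the actions are strategic substitutes.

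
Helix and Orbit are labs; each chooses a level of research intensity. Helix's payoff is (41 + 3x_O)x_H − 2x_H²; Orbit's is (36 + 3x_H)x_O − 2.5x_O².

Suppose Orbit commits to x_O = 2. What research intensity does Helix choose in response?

Expanding Helix's payoff: 41x_H + 3x_Ox_H − 2x_H².
∂π/∂x_H = 41 + 3x_O − 4x_H = 0, so x_H = 10.25 + 0.75x_O.
At x_O = 2: x_H = 10.25 + 0.75·2 = 11.75.

11.75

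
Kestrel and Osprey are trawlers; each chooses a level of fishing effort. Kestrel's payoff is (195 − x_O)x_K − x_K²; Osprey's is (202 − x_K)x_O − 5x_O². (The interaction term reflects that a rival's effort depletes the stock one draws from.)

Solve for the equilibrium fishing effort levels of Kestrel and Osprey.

Expanding Kestrel's payoff: 195x_K − x_Ox_K − x_K².
∂π/∂x_K = 195 − x_O − 2x_K = 0, so x_K = 97.5 − 0.5x_O.
Likewise for Osprey: x_O = 20.2 − 0.1x_K.
Plugging x_O into Kestrel's best response: x_K = 97.5 − 0.5(20.2 − 0.1x_K) ⇒ 0.95x_K = 87.4, so x_K = 92.
Then x_O = 20.2 − 0.1·92 = 11.

92, 11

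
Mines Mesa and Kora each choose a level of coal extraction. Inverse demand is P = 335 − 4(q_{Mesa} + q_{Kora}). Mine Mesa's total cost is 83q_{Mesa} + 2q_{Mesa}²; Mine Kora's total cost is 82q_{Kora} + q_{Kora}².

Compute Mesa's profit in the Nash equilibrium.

1261.5

Mine Mesa's profit: π = q_{Mesa}(335 − 4(q_{Mesa} + q_{Kora})) − 83q_{Mesa} − 2q_{Mesa}².
∂π/∂q_{Mesa} = 252 − 12q_{Mesa} − 4q_{Kora} = 0, so q_{Mesa} = 21 − (1/3)q_{Kora}.
For Kora: ∂π/∂q_{Kora} = 253 − 10q_{Kora} − 4q_{Mesa} = 0 ⇒ q_{Kora} = 25.3 − 0.4q_{Mesa}.
Solving the two reaction functions simultaneously: (1 − (−1/3)(−0.4))q_{Mesa} = 21 − (1/3)·25.3, so (13/15)q_{Mesa} = 377/30 and q_{Mesa} = 14.5.
Then q_{Kora} = 25.3 − 0.4·14.5 = 19.5.
Price P = 335 − 4·34 = 199.
Mesa's profit: (199 − 83)·14.5 − 2(14.5)² = 1261.5.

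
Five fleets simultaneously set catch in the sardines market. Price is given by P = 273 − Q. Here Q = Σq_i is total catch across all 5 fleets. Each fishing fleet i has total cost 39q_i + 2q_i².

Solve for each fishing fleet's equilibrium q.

A representative fishing fleet's profit is π_i = q_i(273 − Q) − 39q_i − 2q_i², with Q = q_i + Σ_{j≠i} q_j.
First-order condition: 234 − 6q_i − Σ_{j≠i} q_j = 0.
With identical fishing fleets, set every q_j = q: then 234 − 6q − 4q = 0, i.e. q = 234/10 = 23.4.

23.4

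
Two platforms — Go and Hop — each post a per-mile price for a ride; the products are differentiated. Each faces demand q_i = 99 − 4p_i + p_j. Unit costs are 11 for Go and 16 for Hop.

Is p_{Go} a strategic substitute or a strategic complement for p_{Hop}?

strategic complements

Go's profit: π = (p_{Go} − 11)(99 − 4p_{Go} + p_{Hop}).
∂π/∂p_{Go} = 143 − 8p_{Go} + p_{Hop} = 0 ⇒ p_{Go} = 17.875 + 0.125p_{Hop}.
The best-response slope dp_{Go}/dp_{Hop} = 0.125 > 0: the reaction function is upward-sloping, so the choices are strategic complements.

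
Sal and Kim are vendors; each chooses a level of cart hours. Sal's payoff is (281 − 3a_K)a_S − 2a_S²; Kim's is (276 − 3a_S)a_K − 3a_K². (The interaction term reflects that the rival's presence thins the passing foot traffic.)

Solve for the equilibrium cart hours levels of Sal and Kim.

57.2, 17.4

Expanding Sal's payoff: 281a_S − 3a_Ka_S − 2a_S².
∂π/∂a_S = 281 − 3a_K − 4a_S = 0, so a_S = 70.25 − 0.75a_K.
Likewise for Kim: a_K = 46 − 0.5a_S.
Substituting the second reaction function into the first: a_S = 70.25 − 0.75(46 − 0.5a_S), which gives 0.625a_S = 35.75 ⇒ a_S = 57.2.
Then a_K = 46 − 0.5·57.2 = 17.4.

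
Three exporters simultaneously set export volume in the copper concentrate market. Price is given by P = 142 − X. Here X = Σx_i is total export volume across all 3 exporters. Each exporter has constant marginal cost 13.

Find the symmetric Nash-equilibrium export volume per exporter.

32.25

A representative exporter's profit is π_i = x_i(142 − X) − 13x_i, with X = x_i + Σ_{j≠i} x_j.
First-order condition: 129 − 2x_i − Σ_{j≠i} x_j = 0.
In a symmetric equilibrium every exporter chooses the same x, so Σ_{j≠i} x_j = 2x. The condition becomes 129 − 4x = 0, giving x = 129/4 = 32.25.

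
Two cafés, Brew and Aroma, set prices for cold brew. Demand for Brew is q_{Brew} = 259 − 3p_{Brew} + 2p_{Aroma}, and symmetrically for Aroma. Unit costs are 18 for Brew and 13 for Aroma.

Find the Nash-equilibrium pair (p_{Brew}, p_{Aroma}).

Brew's profit: π = (p_{Brew} − 18)(259 − 3p_{Brew} + 2p_{Aroma}).
∂π/∂p_{Brew} = 313 − 6p_{Brew} + 2p_{Aroma} = 0 ⇒ p_{Brew} = 313/6 + (1/3)p_{Aroma}.
Similarly p_{Aroma} = 149/3 + (1/3)p_{Brew}.
Solving the two reaction functions simultaneously: (1 − (1/3)(1/3))p_{Brew} = 313/6 + (1/3)·(149/3), so (8/9)p_{Brew} = 1237/18 and p_{Brew} = 77.3125.
Then p_{Aroma} = 149/3 + (1/3)·77.3125 = 75.4375.

77.3125, 75.4375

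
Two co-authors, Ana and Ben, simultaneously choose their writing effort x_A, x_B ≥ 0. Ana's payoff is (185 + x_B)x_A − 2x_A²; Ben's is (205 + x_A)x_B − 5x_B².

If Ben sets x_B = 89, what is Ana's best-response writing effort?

68.5

Expanding Ana's payoff: 185x_A + x_Bx_A − 2x_A².
∂π/∂x_A = 185 + x_B − 4x_A = 0, so x_A = 46.25 + 0.25x_B.
At x_B = 89: x_A = 46.25 + 0.25·89 = 68.5.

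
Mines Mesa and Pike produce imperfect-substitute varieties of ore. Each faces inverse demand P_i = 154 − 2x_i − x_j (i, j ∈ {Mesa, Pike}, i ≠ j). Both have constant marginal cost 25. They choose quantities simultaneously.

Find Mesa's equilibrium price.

Mine Mesa's profit: π = x_{Mesa}(154 − 2x_{Mesa} − x_{Pike}) − 25x_{Mesa}.
∂π/∂x_{Mesa} = 129 − 4x_{Mesa} − x_{Pike} = 0 ⇒ x_{Mesa} = 32.25 − 0.25x_{Pike}.
By symmetry x_{Pike} = x_{Mesa}; substituting into the reaction function, 1.25x_{Mesa} = 32.25 and x_{Mesa} = 25.8.
P_{Mesa} = 154 − 2·25.8 − 25.8 = 76.6.

76.6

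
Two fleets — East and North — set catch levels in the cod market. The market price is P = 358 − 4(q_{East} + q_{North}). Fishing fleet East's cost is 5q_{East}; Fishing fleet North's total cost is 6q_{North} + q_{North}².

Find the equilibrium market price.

137.625

Fishing fleet East's profit: π = q_{East}(358 − 4(q_{East} + q_{North})) − 5q_{East}.
∂π/∂q_{East} = 353 − 8q_{East} − 4q_{North} = 0, so q_{East} = 44.125 − 0.5q_{North}.
For North: ∂π/∂q_{North} = 352 − 10q_{North} − 4q_{East} = 0 ⇒ q_{North} = 35.2 − 0.4q_{East}.
Plugging q_{North} into East's best response: q_{East} = 44.125 − 0.5(35.2 − 0.4q_{East}) ⇒ 0.8q_{East} = 26.525, so q_{East} = 1061/32.
Then q_{North} = 35.2 − 0.4·(1061/32) = 21.9375.
Equilibrium price: P = 358 − 4·(1763/32) = 137.625.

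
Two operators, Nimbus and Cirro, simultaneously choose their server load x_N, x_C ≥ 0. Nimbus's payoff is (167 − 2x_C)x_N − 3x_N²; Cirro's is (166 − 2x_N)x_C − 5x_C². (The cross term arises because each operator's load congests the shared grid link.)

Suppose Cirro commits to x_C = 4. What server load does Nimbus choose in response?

26.5

Expanding Nimbus's payoff: 167x_N − 2x_Cx_N − 3x_N².
∂π/∂x_N = 167 − 2x_C − 6x_N = 0, so x_N = 167/6 − (1/3)x_C.
At x_C = 4: x_N = 167/6 − (1/3)·4 = 26.5.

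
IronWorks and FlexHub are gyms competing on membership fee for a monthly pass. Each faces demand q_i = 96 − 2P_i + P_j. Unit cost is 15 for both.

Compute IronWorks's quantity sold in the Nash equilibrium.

54

IronWorks's profit: π = (P_{IronWorks} − 15)(96 − 2P_{IronWorks} + P_{FlexHub}).
∂π/∂P_{IronWorks} = 126 − 4P_{IronWorks} + P_{FlexHub} = 0 ⇒ P_{IronWorks} = 31.5 + 0.25P_{FlexHub}.
By symmetry P_{FlexHub} = P_{IronWorks}; substituting into the reaction function, 0.75P_{IronWorks} = 31.5 and P_{IronWorks} = 42.
q_{IronWorks} = 96 − 2·42 + 42 = 54.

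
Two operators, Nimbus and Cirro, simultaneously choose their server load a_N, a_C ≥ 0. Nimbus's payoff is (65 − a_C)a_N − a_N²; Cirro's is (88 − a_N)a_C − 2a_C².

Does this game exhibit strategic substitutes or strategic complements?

strategic substitutes

Expanding Nimbus's payoff: 65a_N − a_Ca_N − a_N².
∂π/∂a_N = 65 − a_C − 2a_N = 0, so a_N = 32.5 − 0.5a_C.
The best-response slope da_N/da_C = −0.5 < 0: the reaction function is downward-sloping, so the choices are strategic substitutes.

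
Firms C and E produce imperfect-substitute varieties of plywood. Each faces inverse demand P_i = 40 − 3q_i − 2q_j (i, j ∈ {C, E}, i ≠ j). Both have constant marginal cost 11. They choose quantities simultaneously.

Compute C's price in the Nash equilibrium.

Firm C's profit: π = q_C(40 − 3q_C − 2q_E) − 11q_C.
∂π/∂q_C = 29 − 6q_C − 2q_E = 0 ⇒ q_C = 29/6 − (1/3)q_E.
Setting q_C = q_E in the reaction function: q_C = 29/6 − (1/3)q_C, so q_C = (29/6) / (4/3) = 3.625.
P_C = 40 − 3·3.625 − 2·3.625 = 21.875.

21.875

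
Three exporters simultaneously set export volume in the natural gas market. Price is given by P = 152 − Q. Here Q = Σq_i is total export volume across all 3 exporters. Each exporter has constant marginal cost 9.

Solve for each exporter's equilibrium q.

35.75

A representative exporter's profit is π_i = q_i(152 − Q) − 9q_i, with Q = q_i + Σ_{j≠i} q_j.
First-order condition: 143 − 2q_i − Σ_{j≠i} q_j = 0.
With identical exporters, set every q_j = q: then 143 − 2q − 2q = 0, i.e. q = 143/4 = 35.75.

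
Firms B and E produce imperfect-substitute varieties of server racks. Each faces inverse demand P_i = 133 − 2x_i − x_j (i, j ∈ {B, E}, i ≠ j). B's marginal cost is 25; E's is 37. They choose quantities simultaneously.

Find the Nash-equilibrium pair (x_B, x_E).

Firm B's profit: π = x_B(133 − 2x_B − x_E) − 25x_B.
∂π/∂x_B = 108 − 4x_B − x_E = 0 ⇒ x_B = 27 − 0.25x_E.
Similarly x_E = 24 − 0.25x_B.
Solving the two reaction functions simultaneously: (1 − (−0.25)(−0.25))x_B = 27 − 0.25·24, so 0.9375x_B = 21 and x_B = 22.4.
Then x_E = 24 − 0.25·22.4 = 18.4.

22.4, 18.4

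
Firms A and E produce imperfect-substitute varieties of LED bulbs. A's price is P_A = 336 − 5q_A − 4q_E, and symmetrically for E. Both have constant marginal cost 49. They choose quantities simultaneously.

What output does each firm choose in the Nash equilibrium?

Firm A's profit: π = q_A(336 − 5q_A − 4q_E) − 49q_A.
∂π/∂q_A = 287 − 10q_A − 4q_E = 0 ⇒ q_A = 28.7 − 0.4q_E.
The game is symmetric, so in equilibrium q_E = q_A: the reaction function gives 1.4q_A = 28.7, hence q_A = 20.5.

20.5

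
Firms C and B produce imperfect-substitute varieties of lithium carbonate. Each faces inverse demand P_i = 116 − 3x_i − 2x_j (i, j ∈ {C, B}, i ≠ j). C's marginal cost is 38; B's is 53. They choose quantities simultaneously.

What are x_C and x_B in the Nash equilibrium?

Firm C's profit: π = x_C(116 − 3x_C − 2x_B) − 38x_C.
∂π/∂x_C = 78 − 6x_C − 2x_B = 0 ⇒ x_C = 13 − (1/3)x_B.
Similarly x_B = 10.5 − (1/3)x_C.
Solving the two reaction functions simultaneously: (1 − (−1/3)(−1/3))x_C = 13 − (1/3)·10.5, so (8/9)x_C = 9.5 and x_C = 10.6875.
Then x_B = 10.5 − (1/3)·10.6875 = 6.9375.

10.6875, 6.9375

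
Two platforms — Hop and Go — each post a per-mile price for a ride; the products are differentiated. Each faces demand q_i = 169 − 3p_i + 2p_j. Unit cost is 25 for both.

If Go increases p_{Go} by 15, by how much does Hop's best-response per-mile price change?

Hop's profit: π = (p_{Hop} − 25)(169 − 3p_{Hop} + 2p_{Go}).
∂π/∂p_{Hop} = 244 − 6p_{Hop} + 2p_{Go} = 0 ⇒ p_{Hop} = 122/3 + (1/3)p_{Go}.
The reaction-function slope is 1/3, so a 15-unit rise in p_{Go} moves p_{Hop} by 1/3 × 15 = 5. Hop's best response rises — the actions are strategic complements.

5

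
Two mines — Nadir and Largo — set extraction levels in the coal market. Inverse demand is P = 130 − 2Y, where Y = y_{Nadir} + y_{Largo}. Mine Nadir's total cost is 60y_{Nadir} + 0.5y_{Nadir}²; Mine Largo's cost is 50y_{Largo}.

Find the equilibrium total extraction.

Mine Nadir's profit: π = y_{Nadir}(130 − 2(y_{Nadir} + y_{Largo})) − 60y_{Nadir} − 0.5y_{Nadir}².
∂π/∂y_{Nadir} = 70 − 5y_{Nadir} − 2y_{Largo} = 0, so y_{Nadir} = 14 − 0.4y_{Largo}.
For Largo: ∂π/∂y_{Largo} = 80 − 4y_{Largo} − 2y_{Nadir} = 0 ⇒ y_{Largo} = 20 − 0.5y_{Nadir}.
Substituting the second reaction function into the first: y_{Nadir} = 14 − 0.4(20 − 0.5y_{Nadir}), which gives 0.8y_{Nadir} = 6 ⇒ y_{Nadir} = 7.5.
Then y_{Largo} = 20 − 0.5·7.5 = 16.25.
Total extraction: 7.5 + 16.25 = 23.75.

23.75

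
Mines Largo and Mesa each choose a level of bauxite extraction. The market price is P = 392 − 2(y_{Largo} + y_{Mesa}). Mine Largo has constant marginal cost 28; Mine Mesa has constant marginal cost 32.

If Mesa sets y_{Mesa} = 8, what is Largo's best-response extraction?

Mine Largo's profit: π = y_{Largo}(392 − 2(y_{Largo} + y_{Mesa})) − 28y_{Largo}.
∂π/∂y_{Largo} = 364 − 4y_{Largo} − 2y_{Mesa} = 0, so y_{Largo} = 91 − 0.5y_{Mesa}.
At y_{Mesa} = 8: y_{Largo} = 91 − 0.5·8 = 87.

87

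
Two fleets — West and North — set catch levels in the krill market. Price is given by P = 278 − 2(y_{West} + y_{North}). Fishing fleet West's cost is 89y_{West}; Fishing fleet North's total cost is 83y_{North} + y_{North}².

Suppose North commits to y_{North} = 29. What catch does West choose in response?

Fishing fleet West's profit: π = y_{West}(278 − 2(y_{West} + y_{North})) − 89y_{West}.
∂π/∂y_{West} = 189 − 4y_{West} − 2y_{North} = 0, so y_{West} = 47.25 − 0.5y_{North}.
At y_{North} = 29: y_{West} = 47.25 − 0.5·29 = 32.75.

32.75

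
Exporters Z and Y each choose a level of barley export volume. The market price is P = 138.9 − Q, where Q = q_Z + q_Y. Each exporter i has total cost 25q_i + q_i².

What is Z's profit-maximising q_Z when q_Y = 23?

22.725

Exporter Z's profit: π = q_Z(138.9 − (q_Z + q_Y)) − 25q_Z − q_Z².
∂π/∂q_Z = 113.9 − 4q_Z − q_Y = 0, so q_Z = 28.475 − 0.25q_Y.
At q_Y = 23: q_Z = 28.475 − 0.25·23 = 22.725.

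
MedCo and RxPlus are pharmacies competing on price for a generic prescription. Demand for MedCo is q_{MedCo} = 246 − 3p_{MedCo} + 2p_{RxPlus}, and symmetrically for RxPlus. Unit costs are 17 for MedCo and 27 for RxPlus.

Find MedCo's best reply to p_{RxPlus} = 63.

MedCo's profit: π = (p_{MedCo} − 17)(246 − 3p_{MedCo} + 2p_{RxPlus}).
∂π/∂p_{MedCo} = 297 − 6p_{MedCo} + 2p_{RxPlus} = 0 ⇒ p_{MedCo} = 49.5 + (1/3)p_{RxPlus}.
At p_{RxPlus} = 63: p_{MedCo} = 49.5 + (1/3)·63 = 70.5.

70.5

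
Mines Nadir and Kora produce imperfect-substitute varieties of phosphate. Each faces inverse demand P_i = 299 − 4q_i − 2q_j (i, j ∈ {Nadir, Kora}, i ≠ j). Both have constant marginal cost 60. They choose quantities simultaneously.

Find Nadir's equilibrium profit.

2284.84

Mine Nadir's profit: π = q_{Nadir}(299 − 4q_{Nadir} − 2q_{Kora}) − 60q_{Nadir}.
∂π/∂q_{Nadir} = 239 − 8q_{Nadir} − 2q_{Kora} = 0 ⇒ q_{Nadir} = 29.875 − 0.25q_{Kora}.
The game is symmetric, so in equilibrium q_{Kora} = q_{Nadir}: the reaction function gives 1.25q_{Nadir} = 29.875, hence q_{Nadir} = 23.9.
P_{Nadir} = 299 − 4·23.9 − 2·23.9 = 155.6.
Profit = (155.6 − 60)·23.9 = 2284.84.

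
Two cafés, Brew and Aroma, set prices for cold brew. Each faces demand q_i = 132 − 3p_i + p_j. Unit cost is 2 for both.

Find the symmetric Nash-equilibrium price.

27.6

Brew's profit: π = (p_{Brew} − 2)(132 − 3p_{Brew} + p_{Aroma}).
∂π/∂p_{Brew} = 138 − 6p_{Brew} + p_{Aroma} = 0 ⇒ p_{Brew} = 23 + (1/6)p_{Aroma}.
By symmetry p_{Aroma} = p_{Brew}; substituting into the reaction function, (5/6)p_{Brew} = 23 and p_{Brew} = 27.6.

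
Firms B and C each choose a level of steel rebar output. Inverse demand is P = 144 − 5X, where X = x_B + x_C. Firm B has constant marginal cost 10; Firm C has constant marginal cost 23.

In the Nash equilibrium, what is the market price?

59

Firm B's profit: π = x_B(144 − 5(x_B + x_C)) − 10x_B.
∂π/∂x_B = 134 − 10x_B − 5x_C = 0, so x_B = 13.4 − 0.5x_C.
By the same steps for C: x_C = 12.1 − 0.5x_B.
Solving the two reaction functions simultaneously: (1 − (−0.5)(−0.5))x_B = 13.4 − 0.5·12.1, so 0.75x_B = 7.35 and x_B = 9.8.
Then x_C = 12.1 − 0.5·9.8 = 7.2.
Equilibrium price: P = 144 − 5·17 = 59.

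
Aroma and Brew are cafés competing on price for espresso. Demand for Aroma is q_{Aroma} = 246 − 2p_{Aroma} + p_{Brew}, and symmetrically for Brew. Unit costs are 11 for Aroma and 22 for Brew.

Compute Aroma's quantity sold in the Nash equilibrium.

159.6

Aroma's profit: π = (p_{Aroma} − 11)(246 − 2p_{Aroma} + p_{Brew}).
∂π/∂p_{Aroma} = 268 − 4p_{Aroma} + p_{Brew} = 0 ⇒ p_{Aroma} = 67 + 0.25p_{Brew}.
Similarly p_{Brew} = 72.5 + 0.25p_{Aroma}.
Solving the two reaction functions simultaneously: (1 − (0.25)(0.25))p_{Aroma} = 67 + 0.25·72.5, so 0.9375p_{Aroma} = 85.125 and p_{Aroma} = 90.8.
Then p_{Brew} = 72.5 + 0.25·90.8 = 95.2.
q_{Aroma} = 246 − 2·90.8 + 95.2 = 159.6.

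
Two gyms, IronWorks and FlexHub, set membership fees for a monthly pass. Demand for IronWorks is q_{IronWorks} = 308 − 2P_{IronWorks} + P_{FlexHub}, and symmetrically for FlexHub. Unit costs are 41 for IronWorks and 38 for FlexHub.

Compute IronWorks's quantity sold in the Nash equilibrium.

177.2

IronWorks's profit: π = (P_{IronWorks} − 41)(308 − 2P_{IronWorks} + P_{FlexHub}).
∂π/∂P_{IronWorks} = 390 − 4P_{IronWorks} + P_{FlexHub} = 0 ⇒ P_{IronWorks} = 97.5 + 0.25P_{FlexHub}.
Similarly P_{FlexHub} = 96 + 0.25P_{IronWorks}.
Plugging P_{FlexHub} into IronWorks's best response: P_{IronWorks} = 97.5 + 0.25(96 + 0.25P_{IronWorks}) ⇒ 0.9375P_{IronWorks} = 121.5, so P_{IronWorks} = 129.6.
Then P_{FlexHub} = 96 + 0.25·129.6 = 128.4.
q_{IronWorks} = 308 − 2·129.6 + 128.4 = 177.2.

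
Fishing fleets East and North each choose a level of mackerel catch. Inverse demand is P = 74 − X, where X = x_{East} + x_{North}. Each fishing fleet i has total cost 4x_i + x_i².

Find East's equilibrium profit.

Fishing fleet East's profit: π = x_{East}(74 − (x_{East} + x_{North})) − 4x_{East} − x_{East}².
∂π/∂x_{East} = 70 − 4x_{East} − x_{North} = 0, so x_{East} = 17.5 − 0.25x_{North}.
By symmetry x_{North} = x_{East}; substituting into the reaction function, 1.25x_{East} = 17.5 and x_{East} = 14.
Price P = 74 − 28 = 46.
East's profit: (46 − 4)·14 − (14)² = 392.

392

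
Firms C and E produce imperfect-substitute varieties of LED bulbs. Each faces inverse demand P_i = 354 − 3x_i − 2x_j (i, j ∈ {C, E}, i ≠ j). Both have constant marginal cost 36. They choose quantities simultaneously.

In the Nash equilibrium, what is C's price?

155.25

Firm C's profit: π = x_C(354 − 3x_C − 2x_E) − 36x_C.
∂π/∂x_C = 318 − 6x_C − 2x_E = 0 ⇒ x_C = 53 − (1/3)x_E.
Setting x_C = x_E in the reaction function: x_C = 53 − (1/3)x_C, so x_C = 53 / (4/3) = 39.75.
P_C = 354 − 3·39.75 − 2·39.75 = 155.25.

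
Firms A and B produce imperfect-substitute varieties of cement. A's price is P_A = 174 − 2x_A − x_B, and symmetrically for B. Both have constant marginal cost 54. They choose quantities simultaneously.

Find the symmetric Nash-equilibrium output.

24

Firm A's profit: π = x_A(174 − 2x_A − x_B) − 54x_A.
∂π/∂x_A = 120 − 4x_A − x_B = 0 ⇒ x_A = 30 − 0.25x_B.
The game is symmetric, so in equilibrium x_B = x_A: the reaction function gives 1.25x_A = 30, hence x_A = 24.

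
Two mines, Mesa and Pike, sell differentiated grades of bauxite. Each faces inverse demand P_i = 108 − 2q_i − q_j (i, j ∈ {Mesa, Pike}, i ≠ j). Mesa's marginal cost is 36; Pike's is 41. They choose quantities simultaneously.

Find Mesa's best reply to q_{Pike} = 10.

15.5

Mine Mesa's profit: π = q_{Mesa}(108 − 2q_{Mesa} − q_{Pike}) − 36q_{Mesa}.
∂π/∂q_{Mesa} = 72 − 4q_{Mesa} − q_{Pike} = 0 ⇒ q_{Mesa} = 18 − 0.25q_{Pike}.
At q_{Pike} = 10: q_{Mesa} = 18 − 0.25·10 = 15.5.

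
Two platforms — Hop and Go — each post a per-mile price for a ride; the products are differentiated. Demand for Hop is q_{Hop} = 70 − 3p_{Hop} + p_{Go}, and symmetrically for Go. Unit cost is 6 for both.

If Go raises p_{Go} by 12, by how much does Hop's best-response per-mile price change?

Hop's profit: π = (p_{Hop} − 6)(70 − 3p_{Hop} + p_{Go}).
∂π/∂p_{Hop} = 88 − 6p_{Hop} + p_{Go} = 0 ⇒ p_{Hop} = 44/3 + (1/6)p_{Go}.
The reaction-function slope is 1/6, so a 12-unit rise in p_{Go} moves p_{Hop} by 1/6 × 12 = 2. Hop's best response rises — the actions are strategic complements.

2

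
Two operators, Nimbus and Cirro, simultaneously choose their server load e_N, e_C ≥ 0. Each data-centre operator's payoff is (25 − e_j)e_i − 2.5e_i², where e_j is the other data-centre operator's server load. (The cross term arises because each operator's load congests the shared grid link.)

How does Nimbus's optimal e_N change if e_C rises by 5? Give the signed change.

-1

Nimbus's payoff is (25 − e_C)e_N − 2.5e_N².
∂π/∂e_N = 25 − e_C − 5e_N = 0, so e_N = 5 − 0.2e_C.
The reaction-function slope is −0.2, so a 5-unit rise in e_C moves e_N by −0.2 × 5 = −1. Nimbus's best response falls — the actions are strategic substitutes.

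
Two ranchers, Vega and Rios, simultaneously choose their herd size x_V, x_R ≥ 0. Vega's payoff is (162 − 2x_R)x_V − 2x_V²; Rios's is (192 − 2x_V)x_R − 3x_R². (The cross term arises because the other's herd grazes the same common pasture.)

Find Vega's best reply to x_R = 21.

Expanding Vega's payoff: 162x_V − 2x_Rx_V − 2x_V².
∂π/∂x_V = 162 − 2x_R − 4x_V = 0, so x_V = 40.5 − 0.5x_R.
At x_R = 21: x_V = 40.5 − 0.5·21 = 30.

30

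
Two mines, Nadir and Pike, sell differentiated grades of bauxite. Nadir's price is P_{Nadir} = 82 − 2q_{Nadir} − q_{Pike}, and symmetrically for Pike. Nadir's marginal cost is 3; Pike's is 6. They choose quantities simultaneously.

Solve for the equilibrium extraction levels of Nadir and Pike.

Mine Nadir's profit: π = q_{Nadir}(82 − 2q_{Nadir} − q_{Pike}) − 3q_{Nadir}.
∂π/∂q_{Nadir} = 79 − 4q_{Nadir} − q_{Pike} = 0 ⇒ q_{Nadir} = 19.75 − 0.25q_{Pike}.
Similarly q_{Pike} = 19 − 0.25q_{Nadir}.
Plugging q_{Pike} into Nadir's best response: q_{Nadir} = 19.75 − 0.25(19 − 0.25q_{Nadir}) ⇒ 0.9375q_{Nadir} = 15, so q_{Nadir} = 16.
Then q_{Pike} = 19 − 0.25·16 = 15.

16, 15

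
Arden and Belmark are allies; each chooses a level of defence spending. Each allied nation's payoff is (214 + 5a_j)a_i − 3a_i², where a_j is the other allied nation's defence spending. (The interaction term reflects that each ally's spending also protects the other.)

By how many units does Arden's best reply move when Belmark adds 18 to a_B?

Arden's payoff is (214 + 5a_B)a_A − 3a_A².
∂π/∂a_A = 214 + 5a_B − 6a_A = 0, so a_A = 107/3 + (5/6)a_B.
The reaction-function slope is 5/6, so an 18-unit rise in a_B moves a_A by 5/6 × 18 = 15. Arden's best response rises — the actions are strategic complements.

15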